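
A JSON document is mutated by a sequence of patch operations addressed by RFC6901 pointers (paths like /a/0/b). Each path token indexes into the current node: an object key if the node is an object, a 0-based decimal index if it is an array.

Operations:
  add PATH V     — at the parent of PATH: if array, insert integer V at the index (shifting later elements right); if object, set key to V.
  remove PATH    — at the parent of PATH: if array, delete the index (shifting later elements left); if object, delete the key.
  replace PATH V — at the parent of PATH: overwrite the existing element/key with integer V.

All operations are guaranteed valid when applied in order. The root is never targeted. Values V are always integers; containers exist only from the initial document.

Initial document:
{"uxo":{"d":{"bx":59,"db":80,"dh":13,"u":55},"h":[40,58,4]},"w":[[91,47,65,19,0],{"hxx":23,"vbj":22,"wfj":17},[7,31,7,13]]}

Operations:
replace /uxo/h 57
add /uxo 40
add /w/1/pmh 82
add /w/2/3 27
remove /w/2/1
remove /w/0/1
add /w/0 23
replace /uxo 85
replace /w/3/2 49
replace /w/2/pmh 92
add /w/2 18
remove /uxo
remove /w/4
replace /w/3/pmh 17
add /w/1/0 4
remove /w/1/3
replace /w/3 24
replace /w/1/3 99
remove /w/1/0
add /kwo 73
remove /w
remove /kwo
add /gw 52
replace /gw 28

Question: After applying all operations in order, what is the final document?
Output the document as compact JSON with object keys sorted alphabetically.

Answer: {"gw":28}

Derivation:
After op 1 (replace /uxo/h 57): {"uxo":{"d":{"bx":59,"db":80,"dh":13,"u":55},"h":57},"w":[[91,47,65,19,0],{"hxx":23,"vbj":22,"wfj":17},[7,31,7,13]]}
After op 2 (add /uxo 40): {"uxo":40,"w":[[91,47,65,19,0],{"hxx":23,"vbj":22,"wfj":17},[7,31,7,13]]}
After op 3 (add /w/1/pmh 82): {"uxo":40,"w":[[91,47,65,19,0],{"hxx":23,"pmh":82,"vbj":22,"wfj":17},[7,31,7,13]]}
After op 4 (add /w/2/3 27): {"uxo":40,"w":[[91,47,65,19,0],{"hxx":23,"pmh":82,"vbj":22,"wfj":17},[7,31,7,27,13]]}
After op 5 (remove /w/2/1): {"uxo":40,"w":[[91,47,65,19,0],{"hxx":23,"pmh":82,"vbj":22,"wfj":17},[7,7,27,13]]}
After op 6 (remove /w/0/1): {"uxo":40,"w":[[91,65,19,0],{"hxx":23,"pmh":82,"vbj":22,"wfj":17},[7,7,27,13]]}
After op 7 (add /w/0 23): {"uxo":40,"w":[23,[91,65,19,0],{"hxx":23,"pmh":82,"vbj":22,"wfj":17},[7,7,27,13]]}
After op 8 (replace /uxo 85): {"uxo":85,"w":[23,[91,65,19,0],{"hxx":23,"pmh":82,"vbj":22,"wfj":17},[7,7,27,13]]}
After op 9 (replace /w/3/2 49): {"uxo":85,"w":[23,[91,65,19,0],{"hxx":23,"pmh":82,"vbj":22,"wfj":17},[7,7,49,13]]}
After op 10 (replace /w/2/pmh 92): {"uxo":85,"w":[23,[91,65,19,0],{"hxx":23,"pmh":92,"vbj":22,"wfj":17},[7,7,49,13]]}
After op 11 (add /w/2 18): {"uxo":85,"w":[23,[91,65,19,0],18,{"hxx":23,"pmh":92,"vbj":22,"wfj":17},[7,7,49,13]]}
After op 12 (remove /uxo): {"w":[23,[91,65,19,0],18,{"hxx":23,"pmh":92,"vbj":22,"wfj":17},[7,7,49,13]]}
After op 13 (remove /w/4): {"w":[23,[91,65,19,0],18,{"hxx":23,"pmh":92,"vbj":22,"wfj":17}]}
After op 14 (replace /w/3/pmh 17): {"w":[23,[91,65,19,0],18,{"hxx":23,"pmh":17,"vbj":22,"wfj":17}]}
After op 15 (add /w/1/0 4): {"w":[23,[4,91,65,19,0],18,{"hxx":23,"pmh":17,"vbj":22,"wfj":17}]}
After op 16 (remove /w/1/3): {"w":[23,[4,91,65,0],18,{"hxx":23,"pmh":17,"vbj":22,"wfj":17}]}
After op 17 (replace /w/3 24): {"w":[23,[4,91,65,0],18,24]}
After op 18 (replace /w/1/3 99): {"w":[23,[4,91,65,99],18,24]}
After op 19 (remove /w/1/0): {"w":[23,[91,65,99],18,24]}
After op 20 (add /kwo 73): {"kwo":73,"w":[23,[91,65,99],18,24]}
After op 21 (remove /w): {"kwo":73}
After op 22 (remove /kwo): {}
After op 23 (add /gw 52): {"gw":52}
After op 24 (replace /gw 28): {"gw":28}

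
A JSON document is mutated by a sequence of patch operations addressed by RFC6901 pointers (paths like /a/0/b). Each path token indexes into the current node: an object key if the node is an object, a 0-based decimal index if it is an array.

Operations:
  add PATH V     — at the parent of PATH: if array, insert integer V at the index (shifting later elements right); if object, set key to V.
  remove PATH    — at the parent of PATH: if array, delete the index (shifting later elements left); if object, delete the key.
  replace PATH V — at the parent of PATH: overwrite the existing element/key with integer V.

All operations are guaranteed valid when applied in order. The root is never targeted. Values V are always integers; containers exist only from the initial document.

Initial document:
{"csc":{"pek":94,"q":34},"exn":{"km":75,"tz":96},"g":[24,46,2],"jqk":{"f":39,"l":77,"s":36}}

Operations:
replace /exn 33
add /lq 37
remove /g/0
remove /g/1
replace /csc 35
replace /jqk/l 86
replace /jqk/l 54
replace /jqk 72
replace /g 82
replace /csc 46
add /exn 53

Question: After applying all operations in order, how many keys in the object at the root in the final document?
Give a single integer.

After op 1 (replace /exn 33): {"csc":{"pek":94,"q":34},"exn":33,"g":[24,46,2],"jqk":{"f":39,"l":77,"s":36}}
After op 2 (add /lq 37): {"csc":{"pek":94,"q":34},"exn":33,"g":[24,46,2],"jqk":{"f":39,"l":77,"s":36},"lq":37}
After op 3 (remove /g/0): {"csc":{"pek":94,"q":34},"exn":33,"g":[46,2],"jqk":{"f":39,"l":77,"s":36},"lq":37}
After op 4 (remove /g/1): {"csc":{"pek":94,"q":34},"exn":33,"g":[46],"jqk":{"f":39,"l":77,"s":36},"lq":37}
After op 5 (replace /csc 35): {"csc":35,"exn":33,"g":[46],"jqk":{"f":39,"l":77,"s":36},"lq":37}
After op 6 (replace /jqk/l 86): {"csc":35,"exn":33,"g":[46],"jqk":{"f":39,"l":86,"s":36},"lq":37}
After op 7 (replace /jqk/l 54): {"csc":35,"exn":33,"g":[46],"jqk":{"f":39,"l":54,"s":36},"lq":37}
After op 8 (replace /jqk 72): {"csc":35,"exn":33,"g":[46],"jqk":72,"lq":37}
After op 9 (replace /g 82): {"csc":35,"exn":33,"g":82,"jqk":72,"lq":37}
After op 10 (replace /csc 46): {"csc":46,"exn":33,"g":82,"jqk":72,"lq":37}
After op 11 (add /exn 53): {"csc":46,"exn":53,"g":82,"jqk":72,"lq":37}
Size at the root: 5

Answer: 5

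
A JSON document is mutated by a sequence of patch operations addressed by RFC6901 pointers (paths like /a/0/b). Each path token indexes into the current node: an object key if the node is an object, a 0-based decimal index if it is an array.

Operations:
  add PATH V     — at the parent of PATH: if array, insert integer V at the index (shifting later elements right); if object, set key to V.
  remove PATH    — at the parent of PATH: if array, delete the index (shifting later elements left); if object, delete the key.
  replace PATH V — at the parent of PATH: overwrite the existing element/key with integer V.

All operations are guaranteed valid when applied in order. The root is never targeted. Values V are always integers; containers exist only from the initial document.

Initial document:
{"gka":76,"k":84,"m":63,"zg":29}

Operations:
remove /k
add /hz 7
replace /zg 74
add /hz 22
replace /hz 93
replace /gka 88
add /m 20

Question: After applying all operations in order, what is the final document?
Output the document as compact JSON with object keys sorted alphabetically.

After op 1 (remove /k): {"gka":76,"m":63,"zg":29}
After op 2 (add /hz 7): {"gka":76,"hz":7,"m":63,"zg":29}
After op 3 (replace /zg 74): {"gka":76,"hz":7,"m":63,"zg":74}
After op 4 (add /hz 22): {"gka":76,"hz":22,"m":63,"zg":74}
After op 5 (replace /hz 93): {"gka":76,"hz":93,"m":63,"zg":74}
After op 6 (replace /gka 88): {"gka":88,"hz":93,"m":63,"zg":74}
After op 7 (add /m 20): {"gka":88,"hz":93,"m":20,"zg":74}

Answer: {"gka":88,"hz":93,"m":20,"zg":74}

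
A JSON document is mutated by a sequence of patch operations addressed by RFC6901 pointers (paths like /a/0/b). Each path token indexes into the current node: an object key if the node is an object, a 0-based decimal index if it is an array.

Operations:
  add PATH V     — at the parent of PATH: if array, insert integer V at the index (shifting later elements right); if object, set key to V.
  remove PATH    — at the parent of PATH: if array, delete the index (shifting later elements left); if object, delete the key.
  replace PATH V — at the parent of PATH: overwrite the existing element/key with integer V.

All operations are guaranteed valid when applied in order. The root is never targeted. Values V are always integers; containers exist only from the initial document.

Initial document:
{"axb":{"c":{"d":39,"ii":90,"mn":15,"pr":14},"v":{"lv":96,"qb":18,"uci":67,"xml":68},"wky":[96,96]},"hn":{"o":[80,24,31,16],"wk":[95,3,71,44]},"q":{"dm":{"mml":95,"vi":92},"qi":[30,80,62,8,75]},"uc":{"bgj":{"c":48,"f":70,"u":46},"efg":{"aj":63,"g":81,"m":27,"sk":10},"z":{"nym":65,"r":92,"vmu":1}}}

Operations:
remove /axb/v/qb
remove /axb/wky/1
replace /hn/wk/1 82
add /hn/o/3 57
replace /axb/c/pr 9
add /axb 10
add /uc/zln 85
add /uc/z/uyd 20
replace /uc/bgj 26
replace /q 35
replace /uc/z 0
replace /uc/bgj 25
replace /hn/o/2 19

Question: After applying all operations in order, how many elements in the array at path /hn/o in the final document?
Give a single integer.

After op 1 (remove /axb/v/qb): {"axb":{"c":{"d":39,"ii":90,"mn":15,"pr":14},"v":{"lv":96,"uci":67,"xml":68},"wky":[96,96]},"hn":{"o":[80,24,31,16],"wk":[95,3,71,44]},"q":{"dm":{"mml":95,"vi":92},"qi":[30,80,62,8,75]},"uc":{"bgj":{"c":48,"f":70,"u":46},"efg":{"aj":63,"g":81,"m":27,"sk":10},"z":{"nym":65,"r":92,"vmu":1}}}
After op 2 (remove /axb/wky/1): {"axb":{"c":{"d":39,"ii":90,"mn":15,"pr":14},"v":{"lv":96,"uci":67,"xml":68},"wky":[96]},"hn":{"o":[80,24,31,16],"wk":[95,3,71,44]},"q":{"dm":{"mml":95,"vi":92},"qi":[30,80,62,8,75]},"uc":{"bgj":{"c":48,"f":70,"u":46},"efg":{"aj":63,"g":81,"m":27,"sk":10},"z":{"nym":65,"r":92,"vmu":1}}}
After op 3 (replace /hn/wk/1 82): {"axb":{"c":{"d":39,"ii":90,"mn":15,"pr":14},"v":{"lv":96,"uci":67,"xml":68},"wky":[96]},"hn":{"o":[80,24,31,16],"wk":[95,82,71,44]},"q":{"dm":{"mml":95,"vi":92},"qi":[30,80,62,8,75]},"uc":{"bgj":{"c":48,"f":70,"u":46},"efg":{"aj":63,"g":81,"m":27,"sk":10},"z":{"nym":65,"r":92,"vmu":1}}}
After op 4 (add /hn/o/3 57): {"axb":{"c":{"d":39,"ii":90,"mn":15,"pr":14},"v":{"lv":96,"uci":67,"xml":68},"wky":[96]},"hn":{"o":[80,24,31,57,16],"wk":[95,82,71,44]},"q":{"dm":{"mml":95,"vi":92},"qi":[30,80,62,8,75]},"uc":{"bgj":{"c":48,"f":70,"u":46},"efg":{"aj":63,"g":81,"m":27,"sk":10},"z":{"nym":65,"r":92,"vmu":1}}}
After op 5 (replace /axb/c/pr 9): {"axb":{"c":{"d":39,"ii":90,"mn":15,"pr":9},"v":{"lv":96,"uci":67,"xml":68},"wky":[96]},"hn":{"o":[80,24,31,57,16],"wk":[95,82,71,44]},"q":{"dm":{"mml":95,"vi":92},"qi":[30,80,62,8,75]},"uc":{"bgj":{"c":48,"f":70,"u":46},"efg":{"aj":63,"g":81,"m":27,"sk":10},"z":{"nym":65,"r":92,"vmu":1}}}
After op 6 (add /axb 10): {"axb":10,"hn":{"o":[80,24,31,57,16],"wk":[95,82,71,44]},"q":{"dm":{"mml":95,"vi":92},"qi":[30,80,62,8,75]},"uc":{"bgj":{"c":48,"f":70,"u":46},"efg":{"aj":63,"g":81,"m":27,"sk":10},"z":{"nym":65,"r":92,"vmu":1}}}
After op 7 (add /uc/zln 85): {"axb":10,"hn":{"o":[80,24,31,57,16],"wk":[95,82,71,44]},"q":{"dm":{"mml":95,"vi":92},"qi":[30,80,62,8,75]},"uc":{"bgj":{"c":48,"f":70,"u":46},"efg":{"aj":63,"g":81,"m":27,"sk":10},"z":{"nym":65,"r":92,"vmu":1},"zln":85}}
After op 8 (add /uc/z/uyd 20): {"axb":10,"hn":{"o":[80,24,31,57,16],"wk":[95,82,71,44]},"q":{"dm":{"mml":95,"vi":92},"qi":[30,80,62,8,75]},"uc":{"bgj":{"c":48,"f":70,"u":46},"efg":{"aj":63,"g":81,"m":27,"sk":10},"z":{"nym":65,"r":92,"uyd":20,"vmu":1},"zln":85}}
After op 9 (replace /uc/bgj 26): {"axb":10,"hn":{"o":[80,24,31,57,16],"wk":[95,82,71,44]},"q":{"dm":{"mml":95,"vi":92},"qi":[30,80,62,8,75]},"uc":{"bgj":26,"efg":{"aj":63,"g":81,"m":27,"sk":10},"z":{"nym":65,"r":92,"uyd":20,"vmu":1},"zln":85}}
After op 10 (replace /q 35): {"axb":10,"hn":{"o":[80,24,31,57,16],"wk":[95,82,71,44]},"q":35,"uc":{"bgj":26,"efg":{"aj":63,"g":81,"m":27,"sk":10},"z":{"nym":65,"r":92,"uyd":20,"vmu":1},"zln":85}}
After op 11 (replace /uc/z 0): {"axb":10,"hn":{"o":[80,24,31,57,16],"wk":[95,82,71,44]},"q":35,"uc":{"bgj":26,"efg":{"aj":63,"g":81,"m":27,"sk":10},"z":0,"zln":85}}
After op 12 (replace /uc/bgj 25): {"axb":10,"hn":{"o":[80,24,31,57,16],"wk":[95,82,71,44]},"q":35,"uc":{"bgj":25,"efg":{"aj":63,"g":81,"m":27,"sk":10},"z":0,"zln":85}}
After op 13 (replace /hn/o/2 19): {"axb":10,"hn":{"o":[80,24,19,57,16],"wk":[95,82,71,44]},"q":35,"uc":{"bgj":25,"efg":{"aj":63,"g":81,"m":27,"sk":10},"z":0,"zln":85}}
Size at path /hn/o: 5

Answer: 5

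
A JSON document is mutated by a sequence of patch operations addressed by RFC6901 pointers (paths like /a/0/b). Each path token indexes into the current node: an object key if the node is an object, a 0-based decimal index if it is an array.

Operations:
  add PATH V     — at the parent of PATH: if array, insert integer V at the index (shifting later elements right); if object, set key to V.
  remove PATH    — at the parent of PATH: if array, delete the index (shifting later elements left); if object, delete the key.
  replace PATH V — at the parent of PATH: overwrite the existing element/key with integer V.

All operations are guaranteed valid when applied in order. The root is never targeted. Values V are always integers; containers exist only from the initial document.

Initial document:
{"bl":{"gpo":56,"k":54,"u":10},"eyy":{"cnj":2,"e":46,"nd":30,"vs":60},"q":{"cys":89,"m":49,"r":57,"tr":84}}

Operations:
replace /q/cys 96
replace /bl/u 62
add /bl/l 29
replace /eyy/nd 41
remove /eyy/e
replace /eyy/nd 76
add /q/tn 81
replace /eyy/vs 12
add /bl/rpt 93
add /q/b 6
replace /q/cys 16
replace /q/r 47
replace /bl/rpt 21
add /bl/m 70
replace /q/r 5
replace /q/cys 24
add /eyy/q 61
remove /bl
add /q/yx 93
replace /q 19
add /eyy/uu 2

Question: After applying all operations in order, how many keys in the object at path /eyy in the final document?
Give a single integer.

After op 1 (replace /q/cys 96): {"bl":{"gpo":56,"k":54,"u":10},"eyy":{"cnj":2,"e":46,"nd":30,"vs":60},"q":{"cys":96,"m":49,"r":57,"tr":84}}
After op 2 (replace /bl/u 62): {"bl":{"gpo":56,"k":54,"u":62},"eyy":{"cnj":2,"e":46,"nd":30,"vs":60},"q":{"cys":96,"m":49,"r":57,"tr":84}}
After op 3 (add /bl/l 29): {"bl":{"gpo":56,"k":54,"l":29,"u":62},"eyy":{"cnj":2,"e":46,"nd":30,"vs":60},"q":{"cys":96,"m":49,"r":57,"tr":84}}
After op 4 (replace /eyy/nd 41): {"bl":{"gpo":56,"k":54,"l":29,"u":62},"eyy":{"cnj":2,"e":46,"nd":41,"vs":60},"q":{"cys":96,"m":49,"r":57,"tr":84}}
After op 5 (remove /eyy/e): {"bl":{"gpo":56,"k":54,"l":29,"u":62},"eyy":{"cnj":2,"nd":41,"vs":60},"q":{"cys":96,"m":49,"r":57,"tr":84}}
After op 6 (replace /eyy/nd 76): {"bl":{"gpo":56,"k":54,"l":29,"u":62},"eyy":{"cnj":2,"nd":76,"vs":60},"q":{"cys":96,"m":49,"r":57,"tr":84}}
After op 7 (add /q/tn 81): {"bl":{"gpo":56,"k":54,"l":29,"u":62},"eyy":{"cnj":2,"nd":76,"vs":60},"q":{"cys":96,"m":49,"r":57,"tn":81,"tr":84}}
After op 8 (replace /eyy/vs 12): {"bl":{"gpo":56,"k":54,"l":29,"u":62},"eyy":{"cnj":2,"nd":76,"vs":12},"q":{"cys":96,"m":49,"r":57,"tn":81,"tr":84}}
After op 9 (add /bl/rpt 93): {"bl":{"gpo":56,"k":54,"l":29,"rpt":93,"u":62},"eyy":{"cnj":2,"nd":76,"vs":12},"q":{"cys":96,"m":49,"r":57,"tn":81,"tr":84}}
After op 10 (add /q/b 6): {"bl":{"gpo":56,"k":54,"l":29,"rpt":93,"u":62},"eyy":{"cnj":2,"nd":76,"vs":12},"q":{"b":6,"cys":96,"m":49,"r":57,"tn":81,"tr":84}}
After op 11 (replace /q/cys 16): {"bl":{"gpo":56,"k":54,"l":29,"rpt":93,"u":62},"eyy":{"cnj":2,"nd":76,"vs":12},"q":{"b":6,"cys":16,"m":49,"r":57,"tn":81,"tr":84}}
After op 12 (replace /q/r 47): {"bl":{"gpo":56,"k":54,"l":29,"rpt":93,"u":62},"eyy":{"cnj":2,"nd":76,"vs":12},"q":{"b":6,"cys":16,"m":49,"r":47,"tn":81,"tr":84}}
After op 13 (replace /bl/rpt 21): {"bl":{"gpo":56,"k":54,"l":29,"rpt":21,"u":62},"eyy":{"cnj":2,"nd":76,"vs":12},"q":{"b":6,"cys":16,"m":49,"r":47,"tn":81,"tr":84}}
After op 14 (add /bl/m 70): {"bl":{"gpo":56,"k":54,"l":29,"m":70,"rpt":21,"u":62},"eyy":{"cnj":2,"nd":76,"vs":12},"q":{"b":6,"cys":16,"m":49,"r":47,"tn":81,"tr":84}}
After op 15 (replace /q/r 5): {"bl":{"gpo":56,"k":54,"l":29,"m":70,"rpt":21,"u":62},"eyy":{"cnj":2,"nd":76,"vs":12},"q":{"b":6,"cys":16,"m":49,"r":5,"tn":81,"tr":84}}
After op 16 (replace /q/cys 24): {"bl":{"gpo":56,"k":54,"l":29,"m":70,"rpt":21,"u":62},"eyy":{"cnj":2,"nd":76,"vs":12},"q":{"b":6,"cys":24,"m":49,"r":5,"tn":81,"tr":84}}
After op 17 (add /eyy/q 61): {"bl":{"gpo":56,"k":54,"l":29,"m":70,"rpt":21,"u":62},"eyy":{"cnj":2,"nd":76,"q":61,"vs":12},"q":{"b":6,"cys":24,"m":49,"r":5,"tn":81,"tr":84}}
After op 18 (remove /bl): {"eyy":{"cnj":2,"nd":76,"q":61,"vs":12},"q":{"b":6,"cys":24,"m":49,"r":5,"tn":81,"tr":84}}
After op 19 (add /q/yx 93): {"eyy":{"cnj":2,"nd":76,"q":61,"vs":12},"q":{"b":6,"cys":24,"m":49,"r":5,"tn":81,"tr":84,"yx":93}}
After op 20 (replace /q 19): {"eyy":{"cnj":2,"nd":76,"q":61,"vs":12},"q":19}
After op 21 (add /eyy/uu 2): {"eyy":{"cnj":2,"nd":76,"q":61,"uu":2,"vs":12},"q":19}
Size at path /eyy: 5

Answer: 5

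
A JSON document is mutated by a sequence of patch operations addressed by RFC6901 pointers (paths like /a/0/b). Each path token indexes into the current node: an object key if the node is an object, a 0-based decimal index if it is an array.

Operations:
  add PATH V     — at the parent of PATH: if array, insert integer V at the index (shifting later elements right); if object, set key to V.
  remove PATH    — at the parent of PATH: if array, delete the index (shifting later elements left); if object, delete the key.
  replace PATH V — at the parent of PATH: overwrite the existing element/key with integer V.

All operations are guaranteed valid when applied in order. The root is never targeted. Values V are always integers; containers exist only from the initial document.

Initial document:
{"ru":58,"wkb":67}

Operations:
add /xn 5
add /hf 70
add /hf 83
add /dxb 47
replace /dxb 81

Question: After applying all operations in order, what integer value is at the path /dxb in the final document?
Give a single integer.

Answer: 81

Derivation:
After op 1 (add /xn 5): {"ru":58,"wkb":67,"xn":5}
After op 2 (add /hf 70): {"hf":70,"ru":58,"wkb":67,"xn":5}
After op 3 (add /hf 83): {"hf":83,"ru":58,"wkb":67,"xn":5}
After op 4 (add /dxb 47): {"dxb":47,"hf":83,"ru":58,"wkb":67,"xn":5}
After op 5 (replace /dxb 81): {"dxb":81,"hf":83,"ru":58,"wkb":67,"xn":5}
Value at /dxb: 81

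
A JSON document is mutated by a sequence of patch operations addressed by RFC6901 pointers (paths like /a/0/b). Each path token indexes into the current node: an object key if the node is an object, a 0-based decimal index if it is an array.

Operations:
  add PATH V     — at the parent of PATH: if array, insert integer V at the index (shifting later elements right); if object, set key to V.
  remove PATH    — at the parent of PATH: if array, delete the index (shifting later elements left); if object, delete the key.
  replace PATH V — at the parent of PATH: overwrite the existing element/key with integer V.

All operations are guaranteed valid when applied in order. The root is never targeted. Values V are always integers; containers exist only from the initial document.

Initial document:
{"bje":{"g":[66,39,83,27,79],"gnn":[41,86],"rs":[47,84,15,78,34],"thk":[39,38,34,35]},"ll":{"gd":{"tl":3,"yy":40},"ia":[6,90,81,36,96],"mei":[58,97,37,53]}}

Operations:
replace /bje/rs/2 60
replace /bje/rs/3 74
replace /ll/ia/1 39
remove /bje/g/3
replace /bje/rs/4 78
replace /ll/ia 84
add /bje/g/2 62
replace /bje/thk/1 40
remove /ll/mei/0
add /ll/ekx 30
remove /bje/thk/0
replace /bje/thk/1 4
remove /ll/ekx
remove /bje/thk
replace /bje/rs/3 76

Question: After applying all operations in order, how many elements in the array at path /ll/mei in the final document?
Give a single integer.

After op 1 (replace /bje/rs/2 60): {"bje":{"g":[66,39,83,27,79],"gnn":[41,86],"rs":[47,84,60,78,34],"thk":[39,38,34,35]},"ll":{"gd":{"tl":3,"yy":40},"ia":[6,90,81,36,96],"mei":[58,97,37,53]}}
After op 2 (replace /bje/rs/3 74): {"bje":{"g":[66,39,83,27,79],"gnn":[41,86],"rs":[47,84,60,74,34],"thk":[39,38,34,35]},"ll":{"gd":{"tl":3,"yy":40},"ia":[6,90,81,36,96],"mei":[58,97,37,53]}}
After op 3 (replace /ll/ia/1 39): {"bje":{"g":[66,39,83,27,79],"gnn":[41,86],"rs":[47,84,60,74,34],"thk":[39,38,34,35]},"ll":{"gd":{"tl":3,"yy":40},"ia":[6,39,81,36,96],"mei":[58,97,37,53]}}
After op 4 (remove /bje/g/3): {"bje":{"g":[66,39,83,79],"gnn":[41,86],"rs":[47,84,60,74,34],"thk":[39,38,34,35]},"ll":{"gd":{"tl":3,"yy":40},"ia":[6,39,81,36,96],"mei":[58,97,37,53]}}
After op 5 (replace /bje/rs/4 78): {"bje":{"g":[66,39,83,79],"gnn":[41,86],"rs":[47,84,60,74,78],"thk":[39,38,34,35]},"ll":{"gd":{"tl":3,"yy":40},"ia":[6,39,81,36,96],"mei":[58,97,37,53]}}
After op 6 (replace /ll/ia 84): {"bje":{"g":[66,39,83,79],"gnn":[41,86],"rs":[47,84,60,74,78],"thk":[39,38,34,35]},"ll":{"gd":{"tl":3,"yy":40},"ia":84,"mei":[58,97,37,53]}}
After op 7 (add /bje/g/2 62): {"bje":{"g":[66,39,62,83,79],"gnn":[41,86],"rs":[47,84,60,74,78],"thk":[39,38,34,35]},"ll":{"gd":{"tl":3,"yy":40},"ia":84,"mei":[58,97,37,53]}}
After op 8 (replace /bje/thk/1 40): {"bje":{"g":[66,39,62,83,79],"gnn":[41,86],"rs":[47,84,60,74,78],"thk":[39,40,34,35]},"ll":{"gd":{"tl":3,"yy":40},"ia":84,"mei":[58,97,37,53]}}
After op 9 (remove /ll/mei/0): {"bje":{"g":[66,39,62,83,79],"gnn":[41,86],"rs":[47,84,60,74,78],"thk":[39,40,34,35]},"ll":{"gd":{"tl":3,"yy":40},"ia":84,"mei":[97,37,53]}}
After op 10 (add /ll/ekx 30): {"bje":{"g":[66,39,62,83,79],"gnn":[41,86],"rs":[47,84,60,74,78],"thk":[39,40,34,35]},"ll":{"ekx":30,"gd":{"tl":3,"yy":40},"ia":84,"mei":[97,37,53]}}
After op 11 (remove /bje/thk/0): {"bje":{"g":[66,39,62,83,79],"gnn":[41,86],"rs":[47,84,60,74,78],"thk":[40,34,35]},"ll":{"ekx":30,"gd":{"tl":3,"yy":40},"ia":84,"mei":[97,37,53]}}
After op 12 (replace /bje/thk/1 4): {"bje":{"g":[66,39,62,83,79],"gnn":[41,86],"rs":[47,84,60,74,78],"thk":[40,4,35]},"ll":{"ekx":30,"gd":{"tl":3,"yy":40},"ia":84,"mei":[97,37,53]}}
After op 13 (remove /ll/ekx): {"bje":{"g":[66,39,62,83,79],"gnn":[41,86],"rs":[47,84,60,74,78],"thk":[40,4,35]},"ll":{"gd":{"tl":3,"yy":40},"ia":84,"mei":[97,37,53]}}
After op 14 (remove /bje/thk): {"bje":{"g":[66,39,62,83,79],"gnn":[41,86],"rs":[47,84,60,74,78]},"ll":{"gd":{"tl":3,"yy":40},"ia":84,"mei":[97,37,53]}}
After op 15 (replace /bje/rs/3 76): {"bje":{"g":[66,39,62,83,79],"gnn":[41,86],"rs":[47,84,60,76,78]},"ll":{"gd":{"tl":3,"yy":40},"ia":84,"mei":[97,37,53]}}
Size at path /ll/mei: 3

Answer: 3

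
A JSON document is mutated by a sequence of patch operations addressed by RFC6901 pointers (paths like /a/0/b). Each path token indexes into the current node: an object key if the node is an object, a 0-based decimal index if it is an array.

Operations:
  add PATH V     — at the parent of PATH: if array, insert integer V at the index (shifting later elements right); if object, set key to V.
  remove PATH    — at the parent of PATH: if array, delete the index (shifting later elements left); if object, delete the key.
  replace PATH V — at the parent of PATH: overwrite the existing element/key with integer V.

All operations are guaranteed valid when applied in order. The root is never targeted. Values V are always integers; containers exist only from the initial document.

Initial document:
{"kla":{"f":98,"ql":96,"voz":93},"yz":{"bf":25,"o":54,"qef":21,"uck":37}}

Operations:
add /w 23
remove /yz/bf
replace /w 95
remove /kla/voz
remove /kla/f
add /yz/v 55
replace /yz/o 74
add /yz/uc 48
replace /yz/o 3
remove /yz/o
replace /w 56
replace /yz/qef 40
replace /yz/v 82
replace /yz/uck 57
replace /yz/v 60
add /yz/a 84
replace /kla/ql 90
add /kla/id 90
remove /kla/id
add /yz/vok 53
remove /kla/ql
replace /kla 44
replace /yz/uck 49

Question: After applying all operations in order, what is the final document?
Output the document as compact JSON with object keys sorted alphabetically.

After op 1 (add /w 23): {"kla":{"f":98,"ql":96,"voz":93},"w":23,"yz":{"bf":25,"o":54,"qef":21,"uck":37}}
After op 2 (remove /yz/bf): {"kla":{"f":98,"ql":96,"voz":93},"w":23,"yz":{"o":54,"qef":21,"uck":37}}
After op 3 (replace /w 95): {"kla":{"f":98,"ql":96,"voz":93},"w":95,"yz":{"o":54,"qef":21,"uck":37}}
After op 4 (remove /kla/voz): {"kla":{"f":98,"ql":96},"w":95,"yz":{"o":54,"qef":21,"uck":37}}
After op 5 (remove /kla/f): {"kla":{"ql":96},"w":95,"yz":{"o":54,"qef":21,"uck":37}}
After op 6 (add /yz/v 55): {"kla":{"ql":96},"w":95,"yz":{"o":54,"qef":21,"uck":37,"v":55}}
After op 7 (replace /yz/o 74): {"kla":{"ql":96},"w":95,"yz":{"o":74,"qef":21,"uck":37,"v":55}}
After op 8 (add /yz/uc 48): {"kla":{"ql":96},"w":95,"yz":{"o":74,"qef":21,"uc":48,"uck":37,"v":55}}
After op 9 (replace /yz/o 3): {"kla":{"ql":96},"w":95,"yz":{"o":3,"qef":21,"uc":48,"uck":37,"v":55}}
After op 10 (remove /yz/o): {"kla":{"ql":96},"w":95,"yz":{"qef":21,"uc":48,"uck":37,"v":55}}
After op 11 (replace /w 56): {"kla":{"ql":96},"w":56,"yz":{"qef":21,"uc":48,"uck":37,"v":55}}
After op 12 (replace /yz/qef 40): {"kla":{"ql":96},"w":56,"yz":{"qef":40,"uc":48,"uck":37,"v":55}}
After op 13 (replace /yz/v 82): {"kla":{"ql":96},"w":56,"yz":{"qef":40,"uc":48,"uck":37,"v":82}}
After op 14 (replace /yz/uck 57): {"kla":{"ql":96},"w":56,"yz":{"qef":40,"uc":48,"uck":57,"v":82}}
After op 15 (replace /yz/v 60): {"kla":{"ql":96},"w":56,"yz":{"qef":40,"uc":48,"uck":57,"v":60}}
After op 16 (add /yz/a 84): {"kla":{"ql":96},"w":56,"yz":{"a":84,"qef":40,"uc":48,"uck":57,"v":60}}
After op 17 (replace /kla/ql 90): {"kla":{"ql":90},"w":56,"yz":{"a":84,"qef":40,"uc":48,"uck":57,"v":60}}
After op 18 (add /kla/id 90): {"kla":{"id":90,"ql":90},"w":56,"yz":{"a":84,"qef":40,"uc":48,"uck":57,"v":60}}
After op 19 (remove /kla/id): {"kla":{"ql":90},"w":56,"yz":{"a":84,"qef":40,"uc":48,"uck":57,"v":60}}
After op 20 (add /yz/vok 53): {"kla":{"ql":90},"w":56,"yz":{"a":84,"qef":40,"uc":48,"uck":57,"v":60,"vok":53}}
After op 21 (remove /kla/ql): {"kla":{},"w":56,"yz":{"a":84,"qef":40,"uc":48,"uck":57,"v":60,"vok":53}}
After op 22 (replace /kla 44): {"kla":44,"w":56,"yz":{"a":84,"qef":40,"uc":48,"uck":57,"v":60,"vok":53}}
After op 23 (replace /yz/uck 49): {"kla":44,"w":56,"yz":{"a":84,"qef":40,"uc":48,"uck":49,"v":60,"vok":53}}

Answer: {"kla":44,"w":56,"yz":{"a":84,"qef":40,"uc":48,"uck":49,"v":60,"vok":53}}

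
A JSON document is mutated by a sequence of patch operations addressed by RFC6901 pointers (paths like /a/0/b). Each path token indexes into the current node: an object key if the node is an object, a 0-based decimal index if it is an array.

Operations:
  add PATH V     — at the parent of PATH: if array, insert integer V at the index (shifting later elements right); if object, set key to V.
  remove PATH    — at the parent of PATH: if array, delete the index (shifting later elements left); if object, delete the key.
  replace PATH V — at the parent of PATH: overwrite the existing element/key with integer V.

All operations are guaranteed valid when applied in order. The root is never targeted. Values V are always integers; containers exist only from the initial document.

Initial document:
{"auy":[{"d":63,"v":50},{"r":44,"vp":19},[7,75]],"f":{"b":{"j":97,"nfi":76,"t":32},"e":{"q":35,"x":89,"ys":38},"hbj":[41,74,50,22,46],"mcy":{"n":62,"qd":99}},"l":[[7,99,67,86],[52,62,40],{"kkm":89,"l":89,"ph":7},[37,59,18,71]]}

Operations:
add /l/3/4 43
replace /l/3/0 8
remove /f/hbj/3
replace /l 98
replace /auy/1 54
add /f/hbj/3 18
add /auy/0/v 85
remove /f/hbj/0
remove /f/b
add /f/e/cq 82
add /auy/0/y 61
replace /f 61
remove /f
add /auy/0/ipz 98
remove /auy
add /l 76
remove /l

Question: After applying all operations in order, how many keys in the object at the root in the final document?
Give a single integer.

Answer: 0

Derivation:
After op 1 (add /l/3/4 43): {"auy":[{"d":63,"v":50},{"r":44,"vp":19},[7,75]],"f":{"b":{"j":97,"nfi":76,"t":32},"e":{"q":35,"x":89,"ys":38},"hbj":[41,74,50,22,46],"mcy":{"n":62,"qd":99}},"l":[[7,99,67,86],[52,62,40],{"kkm":89,"l":89,"ph":7},[37,59,18,71,43]]}
After op 2 (replace /l/3/0 8): {"auy":[{"d":63,"v":50},{"r":44,"vp":19},[7,75]],"f":{"b":{"j":97,"nfi":76,"t":32},"e":{"q":35,"x":89,"ys":38},"hbj":[41,74,50,22,46],"mcy":{"n":62,"qd":99}},"l":[[7,99,67,86],[52,62,40],{"kkm":89,"l":89,"ph":7},[8,59,18,71,43]]}
After op 3 (remove /f/hbj/3): {"auy":[{"d":63,"v":50},{"r":44,"vp":19},[7,75]],"f":{"b":{"j":97,"nfi":76,"t":32},"e":{"q":35,"x":89,"ys":38},"hbj":[41,74,50,46],"mcy":{"n":62,"qd":99}},"l":[[7,99,67,86],[52,62,40],{"kkm":89,"l":89,"ph":7},[8,59,18,71,43]]}
After op 4 (replace /l 98): {"auy":[{"d":63,"v":50},{"r":44,"vp":19},[7,75]],"f":{"b":{"j":97,"nfi":76,"t":32},"e":{"q":35,"x":89,"ys":38},"hbj":[41,74,50,46],"mcy":{"n":62,"qd":99}},"l":98}
After op 5 (replace /auy/1 54): {"auy":[{"d":63,"v":50},54,[7,75]],"f":{"b":{"j":97,"nfi":76,"t":32},"e":{"q":35,"x":89,"ys":38},"hbj":[41,74,50,46],"mcy":{"n":62,"qd":99}},"l":98}
After op 6 (add /f/hbj/3 18): {"auy":[{"d":63,"v":50},54,[7,75]],"f":{"b":{"j":97,"nfi":76,"t":32},"e":{"q":35,"x":89,"ys":38},"hbj":[41,74,50,18,46],"mcy":{"n":62,"qd":99}},"l":98}
After op 7 (add /auy/0/v 85): {"auy":[{"d":63,"v":85},54,[7,75]],"f":{"b":{"j":97,"nfi":76,"t":32},"e":{"q":35,"x":89,"ys":38},"hbj":[41,74,50,18,46],"mcy":{"n":62,"qd":99}},"l":98}
After op 8 (remove /f/hbj/0): {"auy":[{"d":63,"v":85},54,[7,75]],"f":{"b":{"j":97,"nfi":76,"t":32},"e":{"q":35,"x":89,"ys":38},"hbj":[74,50,18,46],"mcy":{"n":62,"qd":99}},"l":98}
After op 9 (remove /f/b): {"auy":[{"d":63,"v":85},54,[7,75]],"f":{"e":{"q":35,"x":89,"ys":38},"hbj":[74,50,18,46],"mcy":{"n":62,"qd":99}},"l":98}
After op 10 (add /f/e/cq 82): {"auy":[{"d":63,"v":85},54,[7,75]],"f":{"e":{"cq":82,"q":35,"x":89,"ys":38},"hbj":[74,50,18,46],"mcy":{"n":62,"qd":99}},"l":98}
After op 11 (add /auy/0/y 61): {"auy":[{"d":63,"v":85,"y":61},54,[7,75]],"f":{"e":{"cq":82,"q":35,"x":89,"ys":38},"hbj":[74,50,18,46],"mcy":{"n":62,"qd":99}},"l":98}
After op 12 (replace /f 61): {"auy":[{"d":63,"v":85,"y":61},54,[7,75]],"f":61,"l":98}
After op 13 (remove /f): {"auy":[{"d":63,"v":85,"y":61},54,[7,75]],"l":98}
After op 14 (add /auy/0/ipz 98): {"auy":[{"d":63,"ipz":98,"v":85,"y":61},54,[7,75]],"l":98}
After op 15 (remove /auy): {"l":98}
After op 16 (add /l 76): {"l":76}
After op 17 (remove /l): {}
Size at the root: 0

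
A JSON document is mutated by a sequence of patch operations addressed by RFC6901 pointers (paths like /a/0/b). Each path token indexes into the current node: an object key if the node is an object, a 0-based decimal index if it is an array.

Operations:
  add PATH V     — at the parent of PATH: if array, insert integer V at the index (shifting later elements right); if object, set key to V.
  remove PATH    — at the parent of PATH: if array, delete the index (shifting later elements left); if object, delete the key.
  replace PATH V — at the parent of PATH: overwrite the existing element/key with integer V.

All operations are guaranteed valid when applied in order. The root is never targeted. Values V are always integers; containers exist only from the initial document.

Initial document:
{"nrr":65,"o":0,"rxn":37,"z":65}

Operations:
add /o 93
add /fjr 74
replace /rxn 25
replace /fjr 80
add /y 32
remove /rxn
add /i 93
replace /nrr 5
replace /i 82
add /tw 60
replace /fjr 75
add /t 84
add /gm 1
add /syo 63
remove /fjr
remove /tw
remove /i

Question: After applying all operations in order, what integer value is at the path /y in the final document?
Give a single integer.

Answer: 32

Derivation:
After op 1 (add /o 93): {"nrr":65,"o":93,"rxn":37,"z":65}
After op 2 (add /fjr 74): {"fjr":74,"nrr":65,"o":93,"rxn":37,"z":65}
After op 3 (replace /rxn 25): {"fjr":74,"nrr":65,"o":93,"rxn":25,"z":65}
After op 4 (replace /fjr 80): {"fjr":80,"nrr":65,"o":93,"rxn":25,"z":65}
After op 5 (add /y 32): {"fjr":80,"nrr":65,"o":93,"rxn":25,"y":32,"z":65}
After op 6 (remove /rxn): {"fjr":80,"nrr":65,"o":93,"y":32,"z":65}
After op 7 (add /i 93): {"fjr":80,"i":93,"nrr":65,"o":93,"y":32,"z":65}
After op 8 (replace /nrr 5): {"fjr":80,"i":93,"nrr":5,"o":93,"y":32,"z":65}
After op 9 (replace /i 82): {"fjr":80,"i":82,"nrr":5,"o":93,"y":32,"z":65}
After op 10 (add /tw 60): {"fjr":80,"i":82,"nrr":5,"o":93,"tw":60,"y":32,"z":65}
After op 11 (replace /fjr 75): {"fjr":75,"i":82,"nrr":5,"o":93,"tw":60,"y":32,"z":65}
After op 12 (add /t 84): {"fjr":75,"i":82,"nrr":5,"o":93,"t":84,"tw":60,"y":32,"z":65}
After op 13 (add /gm 1): {"fjr":75,"gm":1,"i":82,"nrr":5,"o":93,"t":84,"tw":60,"y":32,"z":65}
After op 14 (add /syo 63): {"fjr":75,"gm":1,"i":82,"nrr":5,"o":93,"syo":63,"t":84,"tw":60,"y":32,"z":65}
After op 15 (remove /fjr): {"gm":1,"i":82,"nrr":5,"o":93,"syo":63,"t":84,"tw":60,"y":32,"z":65}
After op 16 (remove /tw): {"gm":1,"i":82,"nrr":5,"o":93,"syo":63,"t":84,"y":32,"z":65}
After op 17 (remove /i): {"gm":1,"nrr":5,"o":93,"syo":63,"t":84,"y":32,"z":65}
Value at /y: 32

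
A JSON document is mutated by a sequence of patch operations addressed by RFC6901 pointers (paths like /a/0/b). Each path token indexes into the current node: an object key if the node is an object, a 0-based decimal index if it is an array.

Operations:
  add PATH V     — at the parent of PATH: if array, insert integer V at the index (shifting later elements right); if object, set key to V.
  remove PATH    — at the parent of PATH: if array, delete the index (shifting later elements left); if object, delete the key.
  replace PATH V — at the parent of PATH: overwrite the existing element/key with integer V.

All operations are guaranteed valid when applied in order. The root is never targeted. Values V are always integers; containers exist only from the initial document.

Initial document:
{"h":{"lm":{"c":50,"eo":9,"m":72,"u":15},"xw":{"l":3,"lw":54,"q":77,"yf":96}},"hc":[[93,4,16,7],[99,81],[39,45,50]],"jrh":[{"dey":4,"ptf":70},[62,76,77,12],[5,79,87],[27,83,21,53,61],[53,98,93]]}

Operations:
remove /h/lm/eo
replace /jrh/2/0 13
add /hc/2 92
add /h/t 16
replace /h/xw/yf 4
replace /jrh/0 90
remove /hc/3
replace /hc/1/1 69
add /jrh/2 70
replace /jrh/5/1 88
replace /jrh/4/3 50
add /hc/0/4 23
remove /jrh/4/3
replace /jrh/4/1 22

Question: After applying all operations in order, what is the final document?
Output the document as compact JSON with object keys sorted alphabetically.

Answer: {"h":{"lm":{"c":50,"m":72,"u":15},"t":16,"xw":{"l":3,"lw":54,"q":77,"yf":4}},"hc":[[93,4,16,7,23],[99,69],92],"jrh":[90,[62,76,77,12],70,[13,79,87],[27,22,21,61],[53,88,93]]}

Derivation:
After op 1 (remove /h/lm/eo): {"h":{"lm":{"c":50,"m":72,"u":15},"xw":{"l":3,"lw":54,"q":77,"yf":96}},"hc":[[93,4,16,7],[99,81],[39,45,50]],"jrh":[{"dey":4,"ptf":70},[62,76,77,12],[5,79,87],[27,83,21,53,61],[53,98,93]]}
After op 2 (replace /jrh/2/0 13): {"h":{"lm":{"c":50,"m":72,"u":15},"xw":{"l":3,"lw":54,"q":77,"yf":96}},"hc":[[93,4,16,7],[99,81],[39,45,50]],"jrh":[{"dey":4,"ptf":70},[62,76,77,12],[13,79,87],[27,83,21,53,61],[53,98,93]]}
After op 3 (add /hc/2 92): {"h":{"lm":{"c":50,"m":72,"u":15},"xw":{"l":3,"lw":54,"q":77,"yf":96}},"hc":[[93,4,16,7],[99,81],92,[39,45,50]],"jrh":[{"dey":4,"ptf":70},[62,76,77,12],[13,79,87],[27,83,21,53,61],[53,98,93]]}
After op 4 (add /h/t 16): {"h":{"lm":{"c":50,"m":72,"u":15},"t":16,"xw":{"l":3,"lw":54,"q":77,"yf":96}},"hc":[[93,4,16,7],[99,81],92,[39,45,50]],"jrh":[{"dey":4,"ptf":70},[62,76,77,12],[13,79,87],[27,83,21,53,61],[53,98,93]]}
After op 5 (replace /h/xw/yf 4): {"h":{"lm":{"c":50,"m":72,"u":15},"t":16,"xw":{"l":3,"lw":54,"q":77,"yf":4}},"hc":[[93,4,16,7],[99,81],92,[39,45,50]],"jrh":[{"dey":4,"ptf":70},[62,76,77,12],[13,79,87],[27,83,21,53,61],[53,98,93]]}
After op 6 (replace /jrh/0 90): {"h":{"lm":{"c":50,"m":72,"u":15},"t":16,"xw":{"l":3,"lw":54,"q":77,"yf":4}},"hc":[[93,4,16,7],[99,81],92,[39,45,50]],"jrh":[90,[62,76,77,12],[13,79,87],[27,83,21,53,61],[53,98,93]]}
After op 7 (remove /hc/3): {"h":{"lm":{"c":50,"m":72,"u":15},"t":16,"xw":{"l":3,"lw":54,"q":77,"yf":4}},"hc":[[93,4,16,7],[99,81],92],"jrh":[90,[62,76,77,12],[13,79,87],[27,83,21,53,61],[53,98,93]]}
After op 8 (replace /hc/1/1 69): {"h":{"lm":{"c":50,"m":72,"u":15},"t":16,"xw":{"l":3,"lw":54,"q":77,"yf":4}},"hc":[[93,4,16,7],[99,69],92],"jrh":[90,[62,76,77,12],[13,79,87],[27,83,21,53,61],[53,98,93]]}
After op 9 (add /jrh/2 70): {"h":{"lm":{"c":50,"m":72,"u":15},"t":16,"xw":{"l":3,"lw":54,"q":77,"yf":4}},"hc":[[93,4,16,7],[99,69],92],"jrh":[90,[62,76,77,12],70,[13,79,87],[27,83,21,53,61],[53,98,93]]}
After op 10 (replace /jrh/5/1 88): {"h":{"lm":{"c":50,"m":72,"u":15},"t":16,"xw":{"l":3,"lw":54,"q":77,"yf":4}},"hc":[[93,4,16,7],[99,69],92],"jrh":[90,[62,76,77,12],70,[13,79,87],[27,83,21,53,61],[53,88,93]]}
After op 11 (replace /jrh/4/3 50): {"h":{"lm":{"c":50,"m":72,"u":15},"t":16,"xw":{"l":3,"lw":54,"q":77,"yf":4}},"hc":[[93,4,16,7],[99,69],92],"jrh":[90,[62,76,77,12],70,[13,79,87],[27,83,21,50,61],[53,88,93]]}
After op 12 (add /hc/0/4 23): {"h":{"lm":{"c":50,"m":72,"u":15},"t":16,"xw":{"l":3,"lw":54,"q":77,"yf":4}},"hc":[[93,4,16,7,23],[99,69],92],"jrh":[90,[62,76,77,12],70,[13,79,87],[27,83,21,50,61],[53,88,93]]}
After op 13 (remove /jrh/4/3): {"h":{"lm":{"c":50,"m":72,"u":15},"t":16,"xw":{"l":3,"lw":54,"q":77,"yf":4}},"hc":[[93,4,16,7,23],[99,69],92],"jrh":[90,[62,76,77,12],70,[13,79,87],[27,83,21,61],[53,88,93]]}
After op 14 (replace /jrh/4/1 22): {"h":{"lm":{"c":50,"m":72,"u":15},"t":16,"xw":{"l":3,"lw":54,"q":77,"yf":4}},"hc":[[93,4,16,7,23],[99,69],92],"jrh":[90,[62,76,77,12],70,[13,79,87],[27,22,21,61],[53,88,93]]}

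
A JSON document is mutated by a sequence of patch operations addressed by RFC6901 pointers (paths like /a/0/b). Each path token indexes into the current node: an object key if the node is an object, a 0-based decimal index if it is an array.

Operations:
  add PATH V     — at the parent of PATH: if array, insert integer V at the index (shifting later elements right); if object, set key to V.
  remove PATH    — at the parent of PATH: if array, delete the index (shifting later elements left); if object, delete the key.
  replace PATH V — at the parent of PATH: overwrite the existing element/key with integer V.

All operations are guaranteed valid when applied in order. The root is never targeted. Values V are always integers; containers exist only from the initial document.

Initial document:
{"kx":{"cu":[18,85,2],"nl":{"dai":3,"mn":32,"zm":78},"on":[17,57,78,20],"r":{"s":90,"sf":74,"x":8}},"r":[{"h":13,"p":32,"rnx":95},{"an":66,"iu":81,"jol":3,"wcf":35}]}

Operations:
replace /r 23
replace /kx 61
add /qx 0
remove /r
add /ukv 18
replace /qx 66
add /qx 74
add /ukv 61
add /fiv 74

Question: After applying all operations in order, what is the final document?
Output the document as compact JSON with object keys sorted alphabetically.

Answer: {"fiv":74,"kx":61,"qx":74,"ukv":61}

Derivation:
After op 1 (replace /r 23): {"kx":{"cu":[18,85,2],"nl":{"dai":3,"mn":32,"zm":78},"on":[17,57,78,20],"r":{"s":90,"sf":74,"x":8}},"r":23}
After op 2 (replace /kx 61): {"kx":61,"r":23}
After op 3 (add /qx 0): {"kx":61,"qx":0,"r":23}
After op 4 (remove /r): {"kx":61,"qx":0}
After op 5 (add /ukv 18): {"kx":61,"qx":0,"ukv":18}
After op 6 (replace /qx 66): {"kx":61,"qx":66,"ukv":18}
After op 7 (add /qx 74): {"kx":61,"qx":74,"ukv":18}
After op 8 (add /ukv 61): {"kx":61,"qx":74,"ukv":61}
After op 9 (add /fiv 74): {"fiv":74,"kx":61,"qx":74,"ukv":61}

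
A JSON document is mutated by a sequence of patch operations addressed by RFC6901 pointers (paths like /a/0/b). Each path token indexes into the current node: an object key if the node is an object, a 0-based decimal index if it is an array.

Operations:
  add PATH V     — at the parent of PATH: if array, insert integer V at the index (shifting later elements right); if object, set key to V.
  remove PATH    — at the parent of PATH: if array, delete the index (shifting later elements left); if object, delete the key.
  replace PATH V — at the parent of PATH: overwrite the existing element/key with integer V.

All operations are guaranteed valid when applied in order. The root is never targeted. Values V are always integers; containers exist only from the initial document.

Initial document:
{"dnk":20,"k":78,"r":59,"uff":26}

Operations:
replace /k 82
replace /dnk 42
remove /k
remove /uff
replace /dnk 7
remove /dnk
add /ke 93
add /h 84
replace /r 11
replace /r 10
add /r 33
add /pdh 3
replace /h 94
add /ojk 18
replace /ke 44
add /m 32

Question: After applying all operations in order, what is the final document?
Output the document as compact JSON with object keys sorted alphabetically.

After op 1 (replace /k 82): {"dnk":20,"k":82,"r":59,"uff":26}
After op 2 (replace /dnk 42): {"dnk":42,"k":82,"r":59,"uff":26}
After op 3 (remove /k): {"dnk":42,"r":59,"uff":26}
After op 4 (remove /uff): {"dnk":42,"r":59}
After op 5 (replace /dnk 7): {"dnk":7,"r":59}
After op 6 (remove /dnk): {"r":59}
After op 7 (add /ke 93): {"ke":93,"r":59}
After op 8 (add /h 84): {"h":84,"ke":93,"r":59}
After op 9 (replace /r 11): {"h":84,"ke":93,"r":11}
After op 10 (replace /r 10): {"h":84,"ke":93,"r":10}
After op 11 (add /r 33): {"h":84,"ke":93,"r":33}
After op 12 (add /pdh 3): {"h":84,"ke":93,"pdh":3,"r":33}
After op 13 (replace /h 94): {"h":94,"ke":93,"pdh":3,"r":33}
After op 14 (add /ojk 18): {"h":94,"ke":93,"ojk":18,"pdh":3,"r":33}
After op 15 (replace /ke 44): {"h":94,"ke":44,"ojk":18,"pdh":3,"r":33}
After op 16 (add /m 32): {"h":94,"ke":44,"m":32,"ojk":18,"pdh":3,"r":33}

Answer: {"h":94,"ke":44,"m":32,"ojk":18,"pdh":3,"r":33}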